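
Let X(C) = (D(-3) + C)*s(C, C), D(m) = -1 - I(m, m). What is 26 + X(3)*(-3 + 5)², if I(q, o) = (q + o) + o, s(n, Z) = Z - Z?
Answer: 26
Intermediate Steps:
s(n, Z) = 0
I(q, o) = q + 2*o (I(q, o) = (o + q) + o = q + 2*o)
D(m) = -1 - 3*m (D(m) = -1 - (m + 2*m) = -1 - 3*m)
X(C) = 0 (X(C) = ((-1 - 3*(-3)) + C)*0 = ((-1 + 9) + C)*0 = (8 + C)*0 = 0)
26 + X(3)*(-3 + 5)² = 26 + 0*(-3 + 5)² = 26 + 0*2² = 26 + 0*4 = 26 + 0 = 26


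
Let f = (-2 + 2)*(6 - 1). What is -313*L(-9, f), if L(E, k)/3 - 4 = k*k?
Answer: -3756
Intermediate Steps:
f = 0 (f = 0*5 = 0)
L(E, k) = 12 + 3*k² (L(E, k) = 12 + 3*(k*k) = 12 + 3*k²)
-313*L(-9, f) = -313*(12 + 3*0²) = -313*(12 + 3*0) = -313*(12 + 0) = -313*12 = -3756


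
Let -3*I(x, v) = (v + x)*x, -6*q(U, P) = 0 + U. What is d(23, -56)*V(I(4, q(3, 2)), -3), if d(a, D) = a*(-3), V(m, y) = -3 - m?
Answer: -115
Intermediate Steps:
q(U, P) = -U/6 (q(U, P) = -(0 + U)/6 = -U/6)
I(x, v) = -x*(v + x)/3 (I(x, v) = -(v + x)*x/3 = -x*(v + x)/3)
d(a, D) = -3*a
d(23, -56)*V(I(4, q(3, 2)), -3) = (-3*23)*(-3 - (-1)*4*(-1/6*3 + 4)/3) = -69*(-3 - (-1)*4*(-1/2 + 4)/3) = -69*(-3 - (-1)*4*7/(3*2)) = -69*(-3 - 1*(-14/3)) = -69*(-3 + 14/3) = -69*5/3 = -115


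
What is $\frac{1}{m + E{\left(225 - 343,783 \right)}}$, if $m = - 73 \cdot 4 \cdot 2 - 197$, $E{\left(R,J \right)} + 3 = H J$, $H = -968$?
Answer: $- \frac{1}{758728} \approx -1.318 \cdot 10^{-6}$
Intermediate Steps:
$E{\left(R,J \right)} = -3 - 968 J$
$m = -781$ ($m = \left(-73\right) 8 - 197 = -584 - 197 = -781$)
$\frac{1}{m + E{\left(225 - 343,783 \right)}} = \frac{1}{-781 - 757947} = \frac{1}{-758728} = - \frac{1}{758728}$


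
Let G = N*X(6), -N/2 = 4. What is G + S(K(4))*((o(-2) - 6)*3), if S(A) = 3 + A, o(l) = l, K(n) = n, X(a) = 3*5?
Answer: -288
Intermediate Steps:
X(a) = 15
N = -8 (N = -2*4 = -8)
G = -120 (G = -8*15 = -120)
G + S(K(4))*((o(-2) - 6)*3) = -120 + (3 + 4)*((-2 - 6)*3) = -120 + 7*(-8*3) = -120 + 7*(-24) = -120 - 168 = -288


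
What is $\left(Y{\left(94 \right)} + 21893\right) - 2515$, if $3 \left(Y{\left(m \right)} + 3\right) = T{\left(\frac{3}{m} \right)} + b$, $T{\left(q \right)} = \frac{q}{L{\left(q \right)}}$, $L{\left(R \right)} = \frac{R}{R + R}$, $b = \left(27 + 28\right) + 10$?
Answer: $\frac{2734933}{141} \approx 19397.0$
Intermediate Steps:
$b = 65$ ($b = 55 + 10 = 65$)
$L{\left(R \right)} = \frac{1}{2}$ ($L{\left(R \right)} = \frac{R}{2 R} = R \frac{1}{2 R} = \frac{1}{2}$)
$T{\left(q \right)} = 2 q$ ($T{\left(q \right)} = q \frac{1}{\frac{1}{2}} = q 2 = 2 q$)
$Y{\left(m \right)} = \frac{56}{3} + \frac{2}{m}$ ($Y{\left(m \right)} = -3 + \frac{2 \frac{3}{m} + 65}{3} = -3 + \frac{\frac{6}{m} + 65}{3} = -3 + \frac{65 + \frac{6}{m}}{3} = -3 + \left(\frac{65}{3} + \frac{2}{m}\right) = \frac{56}{3} + \frac{2}{m}$)
$\left(Y{\left(94 \right)} + 21893\right) - 2515 = \left(\left(\frac{56}{3} + \frac{2}{94}\right) + 21893\right) - 2515 = \left(\left(\frac{56}{3} + 2 \cdot \frac{1}{94}\right) + 21893\right) - 2515 = \left(\left(\frac{56}{3} + \frac{1}{47}\right) + 21893\right) - 2515 = \left(\frac{2635}{141} + 21893\right) - 2515 = \frac{3089548}{141} - 2515 = \frac{2734933}{141}$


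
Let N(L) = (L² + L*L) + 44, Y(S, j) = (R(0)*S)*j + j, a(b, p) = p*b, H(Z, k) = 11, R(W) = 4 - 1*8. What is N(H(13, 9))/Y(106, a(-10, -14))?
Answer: -143/29610 ≈ -0.0048295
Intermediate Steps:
R(W) = -4 (R(W) = 4 - 8 = -4)
a(b, p) = b*p
Y(S, j) = j - 4*S*j (Y(S, j) = (-4*S)*j + j = -4*S*j + j = j - 4*S*j)
N(L) = 44 + 2*L² (N(L) = (L² + L²) + 44 = 2*L² + 44 = 44 + 2*L²)
N(H(13, 9))/Y(106, a(-10, -14)) = (44 + 2*11²)/(((-10*(-14))*(1 - 4*106))) = (44 + 2*121)/((140*(1 - 424))) = (44 + 242)/((140*(-423))) = 286/(-59220) = 286*(-1/59220) = -143/29610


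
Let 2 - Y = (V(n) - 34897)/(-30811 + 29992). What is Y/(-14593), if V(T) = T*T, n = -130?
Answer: 779/569127 ≈ 0.0013688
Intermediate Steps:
V(T) = T²
Y = -779/39 (Y = 2 - ((-130)² - 34897)/(-30811 + 29992) = 2 - (16900 - 34897)/(-819) = 2 - (-17997)*(-1)/819 = 2 - 1*857/39 = 2 - 857/39 = -779/39 ≈ -19.974)
Y/(-14593) = -779/39/(-14593) = -779/39*(-1/14593) = 779/569127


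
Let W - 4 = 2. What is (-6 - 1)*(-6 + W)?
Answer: 0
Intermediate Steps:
W = 6 (W = 4 + 2 = 6)
(-6 - 1)*(-6 + W) = (-6 - 1)*(-6 + 6) = -7*0 = 0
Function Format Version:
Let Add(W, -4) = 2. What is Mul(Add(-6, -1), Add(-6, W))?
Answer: 0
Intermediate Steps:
W = 6 (W = Add(4, 2) = 6)
Mul(Add(-6, -1), Add(-6, W)) = Mul(Add(-6, -1), Add(-6, 6)) = Mul(-7, 0) = 0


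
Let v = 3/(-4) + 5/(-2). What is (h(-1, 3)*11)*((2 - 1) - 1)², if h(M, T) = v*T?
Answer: 0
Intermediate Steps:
v = -13/4 (v = 3*(-¼) + 5*(-½) = -¾ - 5/2 = -13/4 ≈ -3.2500)
h(M, T) = -13*T/4
(h(-1, 3)*11)*((2 - 1) - 1)² = (-13/4*3*11)*((2 - 1) - 1)² = (-39/4*11)*(1 - 1)² = -429/4*0² = -429/4*0 = 0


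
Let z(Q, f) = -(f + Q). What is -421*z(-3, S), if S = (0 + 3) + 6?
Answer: 2526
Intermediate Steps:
S = 9 (S = 3 + 6 = 9)
z(Q, f) = -Q - f (z(Q, f) = -(Q + f) = -Q - f)
-421*z(-3, S) = -421*(-1*(-3) - 1*9) = -421*(3 - 9) = -421*(-6) = 2526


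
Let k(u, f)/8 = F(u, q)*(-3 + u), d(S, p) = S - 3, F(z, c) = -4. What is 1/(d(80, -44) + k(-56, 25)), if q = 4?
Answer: 1/1965 ≈ 0.00050891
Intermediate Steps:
d(S, p) = -3 + S
k(u, f) = 96 - 32*u (k(u, f) = 8*(-4*(-3 + u)) = 8*(12 - 4*u) = 96 - 32*u)
1/(d(80, -44) + k(-56, 25)) = 1/((-3 + 80) + (96 - 32*(-56))) = 1/(77 + (96 + 1792)) = 1/(77 + 1888) = 1/1965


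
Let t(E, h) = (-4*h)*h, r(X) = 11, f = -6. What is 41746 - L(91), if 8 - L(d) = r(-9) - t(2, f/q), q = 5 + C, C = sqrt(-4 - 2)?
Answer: 5*(-158675*I + 83498*sqrt(6))/(-19*I + 10*sqrt(6)) ≈ 41752.0 - 3.6704*I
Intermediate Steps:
C = I*sqrt(6) (C = sqrt(-6) = I*sqrt(6) ≈ 2.4495*I)
q = 5 + I*sqrt(6) ≈ 5.0 + 2.4495*I
t(E, h) = -4*h**2
L(d) = -3 - 144/(5 + I*sqrt(6))**2 (L(d) = 8 - (11 - (-4)*(-6/(5 + I*sqrt(6)))**2) = 8 - (11 - (-4)*36/(5 + I*sqrt(6))**2) = 8 - (11 - (-144)/(5 + I*sqrt(6))**2) = 8 - (11 + 144/(5 + I*sqrt(6))**2) = 8 + (-11 - 144/(5 + I*sqrt(6))**2) = -3 - 144/(5 + I*sqrt(6))**2)
41746 - L(91) = 41746 - 3*(-10*sqrt(6) + 67*I)/(-19*I + 10*sqrt(6))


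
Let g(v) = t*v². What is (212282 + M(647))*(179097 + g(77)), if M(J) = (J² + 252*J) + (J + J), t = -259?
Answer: -1078739271706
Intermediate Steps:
M(J) = J² + 254*J (M(J) = (J² + 252*J) + 2*J = J² + 254*J)
g(v) = -259*v²
(212282 + M(647))*(179097 + g(77)) = (212282 + 647*(254 + 647))*(179097 - 259*77²) = (212282 + 647*901)*(179097 - 259*5929) = (212282 + 582947)*(179097 - 1535611) = 795229*(-1356514) = -1078739271706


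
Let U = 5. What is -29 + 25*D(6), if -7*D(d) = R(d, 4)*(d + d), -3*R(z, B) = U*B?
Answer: 1797/7 ≈ 256.71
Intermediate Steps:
R(z, B) = -5*B/3
D(d) = 40*d/21 (D(d) = -(-5/3*4)*(d + d)/7 = -(-20)*2*d/21 = -(-40)*d/21 = 40*d/21)
-29 + 25*D(6) = -29 + 25*((40/21)*6) = -29 + 25*(80/7) = -29 + 2000/7 = 1797/7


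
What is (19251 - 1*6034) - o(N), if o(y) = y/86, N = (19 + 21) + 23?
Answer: 1136599/86 ≈ 13216.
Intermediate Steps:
N = 63 (N = 40 + 23 = 63)
o(y) = y/86 (o(y) = y*(1/86) = y/86)
(19251 - 1*6034) - o(N) = (19251 - 1*6034) - 63/86 = (19251 - 6034) - 1*63/86 = 13217 - 63/86 = 1136599/86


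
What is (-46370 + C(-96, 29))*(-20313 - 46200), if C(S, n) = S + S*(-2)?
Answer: 3077822562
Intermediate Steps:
C(S, n) = -S (C(S, n) = S - 2*S = -S)
(-46370 + C(-96, 29))*(-20313 - 46200) = (-46370 - 1*(-96))*(-20313 - 46200) = (-46370 + 96)*(-66513) = -46274*(-66513) = 3077822562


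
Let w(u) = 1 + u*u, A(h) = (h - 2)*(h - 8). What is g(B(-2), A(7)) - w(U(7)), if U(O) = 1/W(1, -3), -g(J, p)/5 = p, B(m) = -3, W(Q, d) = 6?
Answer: 863/36 ≈ 23.972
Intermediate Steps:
A(h) = (-8 + h)*(-2 + h) (A(h) = (-2 + h)*(-8 + h) = (-8 + h)*(-2 + h))
g(J, p) = -5*p
U(O) = ⅙ (U(O) = 1/6 = ⅙)
w(u) = 1 + u²
g(B(-2), A(7)) - w(U(7)) = -5*(16 + 7² - 10*7) - (1 + (⅙)²) = -5*(16 + 49 - 70) - (1 + 1/36) = -5*(-5) - 1*37/36 = 25 - 37/36 = 863/36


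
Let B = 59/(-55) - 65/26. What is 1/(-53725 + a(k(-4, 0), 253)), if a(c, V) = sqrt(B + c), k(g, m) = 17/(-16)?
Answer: -47278000/2540010554079 - 4*I*sqrt(224345)/2540010554079 ≈ -1.8613e-5 - 7.459e-10*I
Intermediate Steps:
k(g, m) = -17/16 (k(g, m) = 17*(-1/16) = -17/16)
B = -393/110 (B = 59*(-1/55) - 65*1/26 = -59/55 - 5/2 = -393/110 ≈ -3.5727)
a(c, V) = sqrt(-393/110 + c)
1/(-53725 + a(k(-4, 0), 253)) = 1/(-53725 + sqrt(-43230 + 12100*(-17/16))/110) = 1/(-53725 + sqrt(-43230 - 51425/4)/110) = 1/(-53725 + sqrt(-224345/4)/110) = 1/(-53725 + (I*sqrt(224345)/2)/110) = 1/(-53725 + I*sqrt(224345)/220)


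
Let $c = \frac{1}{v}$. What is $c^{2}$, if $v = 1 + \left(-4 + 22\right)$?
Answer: $\frac{1}{361} \approx 0.0027701$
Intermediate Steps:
$v = 19$ ($v = 1 + 18 = 19$)
$c = \frac{1}{19} \approx 0.052632$
$c^{2} = \left(\frac{1}{19}\right)^{2} = \frac{1}{361}$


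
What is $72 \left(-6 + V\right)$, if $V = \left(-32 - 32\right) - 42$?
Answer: $-8064$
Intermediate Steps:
$V = -106$ ($V = -64 - 42 = -106$)
$72 \left(-6 + V\right) = 72 \left(-6 - 106\right) = 72 \left(-112\right) = -8064$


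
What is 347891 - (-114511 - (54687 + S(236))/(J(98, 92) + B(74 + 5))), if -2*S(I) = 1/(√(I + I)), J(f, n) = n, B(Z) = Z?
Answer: 26375143/57 - √118/80712 ≈ 4.6272e+5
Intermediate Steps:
S(I) = -√2/(4*√I) (S(I) = -1/(2*√(I + I)) = -√2/(2*√I)/2 = -√2/(4*√I))
347891 - (-114511 - (54687 + S(236))/(J(98, 92) + B(74 + 5))) = 347891 - (-114511 - (54687 - √2/(4*√236))/(92 + (74 + 5))) = 347891 - (-114511 - (54687 - √2*√59/118/4)/(92 + 79)) = 347891 - (-114511 - (54687 - √118/472)/171) = 347891 - (-114511 - (18229/57 - √118/80712)) = 347891 - (-114511 + (-18229/57 + √118/80712)) = 347891 - (-6545356/57 + √118/80712) = 347891 + (6545356/57 - √118/80712) = 26375143/57 - √118/80712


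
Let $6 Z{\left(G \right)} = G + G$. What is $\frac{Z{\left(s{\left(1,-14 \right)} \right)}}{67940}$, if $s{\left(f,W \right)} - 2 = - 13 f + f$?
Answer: $- \frac{1}{20382} \approx -4.9063 \cdot 10^{-5}$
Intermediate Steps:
$s{\left(f,W \right)} = 2 - 12 f$ ($s{\left(f,W \right)} = 2 + \left(- 13 f + f\right) = 2 - 12 f$)
$Z{\left(G \right)} = \frac{G}{3}$ ($Z{\left(G \right)} = \frac{G + G}{6} = \frac{2 G}{6} = \frac{G}{3}$)
$\frac{Z{\left(s{\left(1,-14 \right)} \right)}}{67940} = \frac{\frac{1}{3} \left(2 - 12\right)}{67940} = \frac{2 - 12}{3} \cdot \frac{1}{67940} = \frac{1}{3} \left(-10\right) \frac{1}{67940} = \left(- \frac{10}{3}\right) \frac{1}{67940} = - \frac{1}{20382}$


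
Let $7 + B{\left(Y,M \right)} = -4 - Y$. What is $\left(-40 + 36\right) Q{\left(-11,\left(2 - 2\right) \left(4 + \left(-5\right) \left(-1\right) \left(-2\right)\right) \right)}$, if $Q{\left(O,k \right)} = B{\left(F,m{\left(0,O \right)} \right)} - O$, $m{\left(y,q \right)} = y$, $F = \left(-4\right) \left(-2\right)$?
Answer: $32$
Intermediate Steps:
$F = 8$
$B{\left(Y,M \right)} = -11 - Y$ ($B{\left(Y,M \right)} = -7 - \left(4 + Y\right) = -11 - Y$)
$Q{\left(O,k \right)} = -19 - O$ ($Q{\left(O,k \right)} = \left(-11 - 8\right) - O = -19 - O$)
$\left(-40 + 36\right) Q{\left(-11,\left(2 - 2\right) \left(4 + \left(-5\right) \left(-1\right) \left(-2\right)\right) \right)} = \left(-40 + 36\right) \left(-19 - -11\right) = - 4 \left(-19 + 11\right) = \left(-4\right) \left(-8\right) = 32$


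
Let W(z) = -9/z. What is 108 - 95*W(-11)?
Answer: 333/11 ≈ 30.273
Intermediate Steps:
108 - 95*W(-11) = 108 - (-855)/(-11) = 108 - (-855)*(-1)/11 = 108 - 95*9/11 = 108 - 855/11 = 333/11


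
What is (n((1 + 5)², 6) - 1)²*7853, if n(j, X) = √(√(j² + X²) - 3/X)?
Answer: 7853*(2 - √2*√(-1 + 12*√37))²/4 ≈ 1.9630e+5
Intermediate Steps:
n(j, X) = √(√(X² + j²) - 3/X)
(n((1 + 5)², 6) - 1)²*7853 = (√(√(6² + ((1 + 5)²)²) - 3/6) - 1)²*7853 = (√(√(36 + (6²)²) - 3*⅙) - 1)²*7853 = (√(√(36 + 36²) - ½) - 1)²*7853 = (√(√(36 + 1296) - ½) - 1)²*7853 = (√(√1332 - ½) - 1)²*7853 = (√(6*√37 - ½) - 1)²*7853 = (√(-½ + 6*√37) - 1)²*7853 = (-1 + √(-½ + 6*√37))²*7853 = 7853*(-1 + √(-½ + 6*√37))²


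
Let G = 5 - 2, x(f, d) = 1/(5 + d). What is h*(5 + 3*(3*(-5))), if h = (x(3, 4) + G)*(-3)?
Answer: 1120/3 ≈ 373.33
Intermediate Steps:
G = 3
h = -28/3 (h = (1/(5 + 4) + 3)*(-3) = (1/9 + 3)*(-3) = (⅑ + 3)*(-3) = (28/9)*(-3) = -28/3 ≈ -9.3333)
h*(5 + 3*(3*(-5))) = -28*(5 + 3*(3*(-5)))/3 = -28*(5 + 3*(-15))/3 = -28*(5 - 45)/3 = -28/3*(-40) = 1120/3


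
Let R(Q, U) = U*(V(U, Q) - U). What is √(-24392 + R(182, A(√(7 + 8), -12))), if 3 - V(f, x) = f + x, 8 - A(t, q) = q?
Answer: 2*I*√7193 ≈ 169.62*I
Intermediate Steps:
A(t, q) = 8 - q
V(f, x) = 3 - f - x (V(f, x) = 3 - (f + x) = 3 + (-f - x) = 3 - f - x)
R(Q, U) = U*(3 - Q - 2*U) (R(Q, U) = U*((3 - U - Q) - U) = U*((3 - Q - U) - U) = U*(3 - Q - 2*U))
√(-24392 + R(182, A(√(7 + 8), -12))) = √(-24392 + (8 - 1*(-12))*(3 - 1*182 - 2*(8 - 1*(-12)))) = √(-24392 + (8 + 12)*(3 - 182 - 2*(8 + 12))) = √(-24392 + 20*(3 - 182 - 2*20)) = √(-24392 + 20*(3 - 182 - 40)) = √(-24392 + 20*(-219)) = √(-24392 - 4380) = √(-28772) = 2*I*√7193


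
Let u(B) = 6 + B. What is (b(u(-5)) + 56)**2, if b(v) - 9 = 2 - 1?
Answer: 4356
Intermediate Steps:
b(v) = 10 (b(v) = 9 + (2 - 1) = 9 + 1 = 10)
(b(u(-5)) + 56)**2 = (10 + 56)**2 = 66**2 = 4356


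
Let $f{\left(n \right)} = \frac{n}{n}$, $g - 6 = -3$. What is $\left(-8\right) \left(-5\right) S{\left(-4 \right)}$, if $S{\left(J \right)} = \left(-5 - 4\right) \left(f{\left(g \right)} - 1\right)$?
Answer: $0$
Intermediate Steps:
$g = 3$ ($g = 6 - 3 = 3$)
$f{\left(n \right)} = 1$
$S{\left(J \right)} = 0$ ($S{\left(J \right)} = \left(-5 - 4\right) \left(1 - 1\right) = \left(-9\right) 0 = 0$)
$\left(-8\right) \left(-5\right) S{\left(-4 \right)} = \left(-8\right) \left(-5\right) 0 = 40 \cdot 0 = 0$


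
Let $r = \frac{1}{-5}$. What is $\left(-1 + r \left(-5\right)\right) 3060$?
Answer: $0$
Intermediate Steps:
$r = - \frac{1}{5} \approx -0.2$
$\left(-1 + r \left(-5\right)\right) 3060 = \left(-1 - -1\right) 3060 = \left(-1 + 1\right) 3060 = 0 \cdot 3060 = 0$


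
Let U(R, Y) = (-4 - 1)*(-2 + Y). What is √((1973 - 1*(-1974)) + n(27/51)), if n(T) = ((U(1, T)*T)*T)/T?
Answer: 4*√71363/17 ≈ 62.856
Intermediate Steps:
U(R, Y) = 10 - 5*Y (U(R, Y) = -5*(-2 + Y) = 10 - 5*Y)
n(T) = T*(10 - 5*T) (n(T) = (((10 - 5*T)*T)*T)/T = ((T*(10 - 5*T))*T)/T = (T²*(10 - 5*T))/T = T*(10 - 5*T))
√((1973 - 1*(-1974)) + n(27/51)) = √((1973 - 1*(-1974)) + 5*(27/51)*(2 - 27/51)) = √((1973 + 1974) + 5*(27*(1/51))*(2 - 27/51)) = √(3947 + 5*(9/17)*(2 - 1*9/17)) = √(3947 + 5*(9/17)*(2 - 9/17)) = √(3947 + 5*(9/17)*(25/17)) = √(3947 + 1125/289) = √(1141808/289) = 4*√71363/17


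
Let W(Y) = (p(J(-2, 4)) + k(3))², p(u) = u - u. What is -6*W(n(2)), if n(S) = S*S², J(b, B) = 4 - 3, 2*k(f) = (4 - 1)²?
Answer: -243/2 ≈ -121.50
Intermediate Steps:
k(f) = 9/2 (k(f) = (4 - 1)²/2 = (½)*3² = (½)*9 = 9/2)
J(b, B) = 1
p(u) = 0
n(S) = S³
W(Y) = 81/4 (W(Y) = (0 + 9/2)² = (9/2)² = 81/4)
-6*W(n(2)) = -6*81/4 = -243/2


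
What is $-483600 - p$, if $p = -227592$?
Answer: $-256008$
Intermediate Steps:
$-483600 - p = -483600 - -227592 = -483600 + 227592 = -256008$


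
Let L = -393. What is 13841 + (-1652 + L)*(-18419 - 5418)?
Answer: 48760506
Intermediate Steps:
13841 + (-1652 + L)*(-18419 - 5418) = 13841 + (-1652 - 393)*(-18419 - 5418) = 13841 - 2045*(-23837) = 13841 + 48746665 = 48760506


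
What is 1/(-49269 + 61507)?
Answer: 1/12238 ≈ 8.1713e-5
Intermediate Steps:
1/(-49269 + 61507) = 1/12238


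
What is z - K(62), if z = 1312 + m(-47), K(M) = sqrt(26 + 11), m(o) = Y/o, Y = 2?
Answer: 61662/47 - sqrt(37) ≈ 1305.9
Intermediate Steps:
m(o) = 2/o
K(M) = sqrt(37)
z = 61662/47 (z = 1312 + 2/(-47) = 1312 + 2*(-1/47) = 1312 - 2/47 = 61662/47 ≈ 1312.0)
z - K(62) = 61662/47 - sqrt(37)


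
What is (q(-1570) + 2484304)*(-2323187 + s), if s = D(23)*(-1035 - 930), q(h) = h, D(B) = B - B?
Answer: -5767855353258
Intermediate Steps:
D(B) = 0
s = 0 (s = 0*(-1035 - 930) = 0*(-1965) = 0)
(q(-1570) + 2484304)*(-2323187 + s) = (-1570 + 2484304)*(-2323187 + 0) = 2482734*(-2323187) = -5767855353258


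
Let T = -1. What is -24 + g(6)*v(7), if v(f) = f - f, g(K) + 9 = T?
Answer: -24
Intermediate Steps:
g(K) = -10 (g(K) = -9 - 1 = -10)
v(f) = 0
-24 + g(6)*v(7) = -24 - 10*0 = -24 + 0 = -24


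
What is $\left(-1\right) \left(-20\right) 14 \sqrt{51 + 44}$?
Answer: $280 \sqrt{95} \approx 2729.1$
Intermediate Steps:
$\left(-1\right) \left(-20\right) 14 \sqrt{51 + 44} = 20 \cdot 14 \sqrt{95} = 280 \sqrt{95}$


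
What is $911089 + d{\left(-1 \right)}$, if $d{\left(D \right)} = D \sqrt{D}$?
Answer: $911089 - i \approx 9.1109 \cdot 10^{5} - 1.0 i$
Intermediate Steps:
$d{\left(D \right)} = D^{\frac{3}{2}}$
$911089 + d{\left(-1 \right)} = 911089 + \left(-1\right)^{\frac{3}{2}} = 911089 - i$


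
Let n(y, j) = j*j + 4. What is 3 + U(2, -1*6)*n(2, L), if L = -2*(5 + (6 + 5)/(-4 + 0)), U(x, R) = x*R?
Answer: -288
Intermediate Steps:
U(x, R) = R*x
L = -9/2 (L = -2*(5 + 11/(-4)) = -2*(5 + 11*(-1/4)) = -2*(5 - 11/4) = -2*9/4 = -9/2 ≈ -4.5000)
n(y, j) = 4 + j**2 (n(y, j) = j**2 + 4 = 4 + j**2)
3 + U(2, -1*6)*n(2, L) = 3 + (-1*6*2)*(4 + (-9/2)**2) = 3 + (-6*2)*(4 + 81/4) = 3 - 12*97/4 = 3 - 291 = -288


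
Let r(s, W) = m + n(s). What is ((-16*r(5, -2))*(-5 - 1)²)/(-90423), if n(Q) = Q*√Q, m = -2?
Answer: -128/10047 + 320*√5/10047 ≈ 0.058479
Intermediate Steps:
n(Q) = Q^(3/2)
r(s, W) = -2 + s^(3/2)
((-16*r(5, -2))*(-5 - 1)²)/(-90423) = ((-16*(-2 + 5^(3/2)))*(-5 - 1)²)/(-90423) = (-16*(-2 + 5*√5)*(-6)²)*(-1/90423) = ((32 - 80*√5)*36)*(-1/90423) = (1152 - 2880*√5)*(-1/90423) = -128/10047 + 320*√5/10047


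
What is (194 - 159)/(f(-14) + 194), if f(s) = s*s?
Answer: 7/78 ≈ 0.089744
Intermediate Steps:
f(s) = s²
(194 - 159)/(f(-14) + 194) = (194 - 159)/((-14)² + 194) = 35/(196 + 194) = 35/390 = 35*(1/390) = 7/78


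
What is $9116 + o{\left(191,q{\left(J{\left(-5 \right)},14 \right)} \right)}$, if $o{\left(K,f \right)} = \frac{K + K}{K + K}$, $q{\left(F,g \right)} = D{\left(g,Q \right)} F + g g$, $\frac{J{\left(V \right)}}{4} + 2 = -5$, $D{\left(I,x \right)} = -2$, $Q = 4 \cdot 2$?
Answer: $9117$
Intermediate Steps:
$Q = 8$
$J{\left(V \right)} = -28$ ($J{\left(V \right)} = -8 + 4 \left(-5\right) = -8 - 20 = -28$)
$q{\left(F,g \right)} = g^{2} - 2 F$ ($q{\left(F,g \right)} = - 2 F + g g = - 2 F + g^{2} = g^{2} - 2 F$)
$o{\left(K,f \right)} = 1$ ($o{\left(K,f \right)} = \frac{2 K}{2 K} = 2 K \frac{1}{2 K} = 1$)
$9116 + o{\left(191,q{\left(J{\left(-5 \right)},14 \right)} \right)} = 9116 + 1 = 9117$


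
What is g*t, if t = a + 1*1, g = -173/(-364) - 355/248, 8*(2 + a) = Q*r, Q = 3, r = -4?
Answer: 107895/45136 ≈ 2.3904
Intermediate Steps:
a = -7/2 (a = -2 + (3*(-4))/8 = -2 + (⅛)*(-12) = -2 - 3/2 = -7/2 ≈ -3.5000)
g = -21579/22568 (g = -173*(-1/364) - 355*1/248 = 173/364 - 355/248 = -21579/22568 ≈ -0.95618)
t = -5/2 (t = -7/2 + 1*1 = -7/2 + 1 = -5/2 ≈ -2.5000)
g*t = -21579/22568*(-5/2) = 107895/45136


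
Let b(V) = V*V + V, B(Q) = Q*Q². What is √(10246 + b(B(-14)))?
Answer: √7537038 ≈ 2745.4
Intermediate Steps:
B(Q) = Q³
b(V) = V + V² (b(V) = V² + V = V + V²)
√(10246 + b(B(-14))) = √(10246 + (-14)³*(1 + (-14)³)) = √(10246 - 2744*(1 - 2744)) = √(10246 - 2744*(-2743)) = √(10246 + 7526792) = √7537038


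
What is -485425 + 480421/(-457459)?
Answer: -222062515496/457459 ≈ -4.8543e+5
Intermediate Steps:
-485425 + 480421/(-457459) = -485425 + 480421*(-1/457459) = -485425 - 480421/457459 = -222062515496/457459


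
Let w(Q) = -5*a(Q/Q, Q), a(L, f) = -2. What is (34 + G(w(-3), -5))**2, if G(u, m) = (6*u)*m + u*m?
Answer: 99856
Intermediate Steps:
w(Q) = 10 (w(Q) = -5*(-2) = 10)
G(u, m) = 7*m*u (G(u, m) = 6*m*u + m*u = 7*m*u)
(34 + G(w(-3), -5))**2 = (34 + 7*(-5)*10)**2 = (34 - 350)**2 = (-316)**2 = 99856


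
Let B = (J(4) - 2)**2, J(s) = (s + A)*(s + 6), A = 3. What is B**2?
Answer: 21381376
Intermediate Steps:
J(s) = (3 + s)*(6 + s) (J(s) = (s + 3)*(s + 6) = (3 + s)*(6 + s))
B = 4624 (B = ((18 + 4**2 + 9*4) - 2)**2 = ((18 + 16 + 36) - 2)**2 = (70 - 2)**2 = 68**2 = 4624)
B**2 = 4624**2 = 21381376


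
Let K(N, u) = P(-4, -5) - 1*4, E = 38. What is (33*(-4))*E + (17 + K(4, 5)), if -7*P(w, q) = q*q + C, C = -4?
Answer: -5006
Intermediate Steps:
P(w, q) = 4/7 - q²/7 (P(w, q) = -(q*q - 4)/7 = -(q² - 4)/7 = -(-4 + q²)/7 = 4/7 - q²/7)
K(N, u) = -7 (K(N, u) = (4/7 - ⅐*(-5)²) - 1*4 = (4/7 - ⅐*25) - 4 = (4/7 - 25/7) - 4 = -3 - 4 = -7)
(33*(-4))*E + (17 + K(4, 5)) = (33*(-4))*38 + (17 - 7) = -132*38 + 10 = -5016 + 10 = -5006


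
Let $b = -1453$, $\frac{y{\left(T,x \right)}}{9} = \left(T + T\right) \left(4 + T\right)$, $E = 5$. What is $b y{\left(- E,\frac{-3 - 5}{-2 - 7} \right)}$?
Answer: $-130770$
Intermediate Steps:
$y{\left(T,x \right)} = 18 T \left(4 + T\right)$ ($y{\left(T,x \right)} = 9 \left(T + T\right) \left(4 + T\right) = 9 \cdot 2 T \left(4 + T\right) = 18 T \left(4 + T\right)$)
$b y{\left(- E,\frac{-3 - 5}{-2 - 7} \right)} = - 1453 \cdot 18 \left(\left(-1\right) 5\right) \left(4 - 5\right) = - 1453 \cdot 18 \left(-5\right) \left(4 - 5\right) = - 1453 \cdot 18 \left(-5\right) \left(-1\right) = \left(-1453\right) 90 = -130770$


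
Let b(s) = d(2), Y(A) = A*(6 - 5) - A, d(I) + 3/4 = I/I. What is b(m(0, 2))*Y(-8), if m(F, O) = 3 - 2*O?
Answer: 0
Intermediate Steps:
d(I) = 1/4 (d(I) = -3/4 + I/I = -3/4 + 1 = 1/4)
Y(A) = 0 (Y(A) = A*1 - A = A - A = 0)
b(s) = 1/4
b(m(0, 2))*Y(-8) = (1/4)*0 = 0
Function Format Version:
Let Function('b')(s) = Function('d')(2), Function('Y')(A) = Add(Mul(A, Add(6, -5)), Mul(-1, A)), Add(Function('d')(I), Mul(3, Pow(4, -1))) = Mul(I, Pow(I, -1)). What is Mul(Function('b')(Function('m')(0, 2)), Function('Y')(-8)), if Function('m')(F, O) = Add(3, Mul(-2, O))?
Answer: 0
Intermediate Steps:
Function('d')(I) = Rational(1, 4) (Function('d')(I) = Add(Rational(-3, 4), Mul(I, Pow(I, -1))) = Add(Rational(-3, 4), 1) = Rational(1, 4))
Function('Y')(A) = 0 (Function('Y')(A) = Add(Mul(A, 1), Mul(-1, A)) = Add(A, Mul(-1, A)) = 0)
Function('b')(s) = Rational(1, 4)
Mul(Function('b')(Function('m')(0, 2)), Function('Y')(-8)) = Mul(Rational(1, 4), 0) = 0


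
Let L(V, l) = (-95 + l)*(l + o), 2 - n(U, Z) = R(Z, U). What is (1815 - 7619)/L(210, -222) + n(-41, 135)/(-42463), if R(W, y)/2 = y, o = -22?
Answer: -63238121/821107031 ≈ -0.077016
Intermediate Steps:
R(W, y) = 2*y
n(U, Z) = 2 - 2*U
L(V, l) = (-95 + l)*(-22 + l) (L(V, l) = (-95 + l)*(l - 22) = (-95 + l)*(-22 + l))
(1815 - 7619)/L(210, -222) + n(-41, 135)/(-42463) = (1815 - 7619)/(2090 + (-222)² - 117*(-222)) + (2 - 2*(-41))/(-42463) = -5804/(2090 + 49284 + 25974) + (2 + 82)*(-1/42463) = -5804/77348 + 84*(-1/42463) = -5804*1/77348 - 84/42463 = -1451/19337 - 84/42463 = -63238121/821107031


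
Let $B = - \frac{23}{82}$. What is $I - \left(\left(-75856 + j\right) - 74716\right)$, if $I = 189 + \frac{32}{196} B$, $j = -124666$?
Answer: $\frac{553332751}{2009} \approx 2.7543 \cdot 10^{5}$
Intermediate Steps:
$B = - \frac{23}{82}$ ($B = \left(-23\right) \frac{1}{82} = - \frac{23}{82} \approx -0.28049$)
$I = \frac{379609}{2009}$ ($I = 189 + \frac{32}{196} \left(- \frac{23}{82}\right) = 189 + 32 \cdot \frac{1}{196} \left(- \frac{23}{82}\right) = 189 + \frac{8}{49} \left(- \frac{23}{82}\right) = 189 - \frac{92}{2009} = \frac{379609}{2009} \approx 188.95$)
$I - \left(\left(-75856 + j\right) - 74716\right) = \frac{379609}{2009} - \left(\left(-75856 - 124666\right) - 74716\right) = \frac{379609}{2009} - \left(-200522 - 74716\right) = \frac{379609}{2009} - -275238 = \frac{379609}{2009} + 275238 = \frac{553332751}{2009}$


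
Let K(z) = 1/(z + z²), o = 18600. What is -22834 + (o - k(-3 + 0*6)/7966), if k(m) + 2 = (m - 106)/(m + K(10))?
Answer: -5548268904/1310407 ≈ -4234.0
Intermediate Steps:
k(m) = -2 + (-106 + m)/(1/110 + m) (k(m) = -2 + (m - 106)/(m + 1/(10*(1 + 10))) = -2 + (-106 + m)/(m + (⅒)/11) = -2 + (-106 + m)/(m + (⅒)*(1/11)) = -2 + (-106 + m)/(m + 1/110) = -2 + (-106 + m)/(1/110 + m))
-22834 + (o - k(-3 + 0*6)/7966) = -22834 + (18600 - 2*(-5831 - 55*(-3 + 0*6))/(1 + 110*(-3 + 0*6))/7966) = -22834 + (18600 - 2*(-5831 - 55*(-3 + 0))/(1 + 110*(-3 + 0))/7966) = -22834 + (18600 - 2*(-5831 - 55*(-3))/(1 + 110*(-3))/7966) = -22834 + (18600 - 2*(-5831 + 165)/(1 - 330)/7966) = -22834 + (18600 - 2*(-5666)/(-329)/7966) = -22834 + (18600 - 2*(-1/329)*(-5666)/7966) = -22834 + (18600 - 11332/(329*7966)) = -22834 + (18600 - 1*5666/1310407) = -22834 + (18600 - 5666/1310407) = -22834 + 24373564534/1310407 = -5548268904/1310407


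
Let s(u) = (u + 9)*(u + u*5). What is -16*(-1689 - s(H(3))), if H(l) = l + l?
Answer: 35664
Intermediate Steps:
H(l) = 2*l
s(u) = 6*u*(9 + u) (s(u) = (9 + u)*(u + 5*u) = (9 + u)*(6*u) = 6*u*(9 + u))
-16*(-1689 - s(H(3))) = -16*(-1689 - 6*2*3*(9 + 2*3)) = -16*(-1689 - 6*6*(9 + 6)) = -16*(-1689 - 6*6*15) = -16*(-1689 - 1*540) = -16*(-1689 - 540) = -16*(-2229) = 35664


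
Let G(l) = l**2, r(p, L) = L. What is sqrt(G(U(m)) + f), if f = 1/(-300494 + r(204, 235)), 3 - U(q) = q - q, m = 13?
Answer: sqrt(811398903470)/300259 ≈ 3.0000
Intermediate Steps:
U(q) = 3 (U(q) = 3 - (q - q) = 3 - 1*0 = 3 + 0 = 3)
f = -1/300259 (f = 1/(-300494 + 235) = 1/(-300259) = -1/300259 ≈ -3.3305e-6)
sqrt(G(U(m)) + f) = sqrt(3**2 - 1/300259) = sqrt(9 - 1/300259) = sqrt(2702330/300259) = sqrt(811398903470)/300259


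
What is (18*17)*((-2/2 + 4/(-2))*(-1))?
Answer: 918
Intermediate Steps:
(18*17)*((-2/2 + 4/(-2))*(-1)) = 306*((-2*½ + 4*(-½))*(-1)) = 306*((-1 - 2)*(-1)) = 306*(-3*(-1)) = 306*3 = 918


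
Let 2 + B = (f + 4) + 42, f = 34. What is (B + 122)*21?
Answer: 4200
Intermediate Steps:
B = 78 (B = -2 + ((34 + 4) + 42) = -2 + (38 + 42) = -2 + 80 = 78)
(B + 122)*21 = (78 + 122)*21 = 200*21 = 4200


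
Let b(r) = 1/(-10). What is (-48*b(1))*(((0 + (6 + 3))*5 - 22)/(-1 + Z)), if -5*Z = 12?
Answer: -552/17 ≈ -32.471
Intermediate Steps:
Z = -12/5 (Z = -⅕*12 = -12/5 ≈ -2.4000)
b(r) = -⅒
(-48*b(1))*(((0 + (6 + 3))*5 - 22)/(-1 + Z)) = (-48*(-⅒))*(((0 + (6 + 3))*5 - 22)/(-1 - 12/5)) = 24*(((0 + 9)*5 - 22)/(-17/5))/5 = 24*((9*5 - 22)*(-5/17))/5 = 24*((45 - 22)*(-5/17))/5 = 24*(23*(-5/17))/5 = (24/5)*(-115/17) = -552/17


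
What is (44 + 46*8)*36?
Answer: 14832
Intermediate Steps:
(44 + 46*8)*36 = (44 + 368)*36 = 412*36 = 14832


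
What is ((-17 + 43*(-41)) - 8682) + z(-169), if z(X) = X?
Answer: -10631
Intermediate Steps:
((-17 + 43*(-41)) - 8682) + z(-169) = ((-17 + 43*(-41)) - 8682) - 169 = ((-17 - 1763) - 8682) - 169 = (-1780 - 8682) - 169 = -10462 - 169 = -10631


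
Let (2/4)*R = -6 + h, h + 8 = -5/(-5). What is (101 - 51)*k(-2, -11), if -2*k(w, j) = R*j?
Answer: -7150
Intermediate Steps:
h = -7 (h = -8 - 5/(-5) = -8 - 5*(-⅕) = -8 + 1 = -7)
R = -26 (R = 2*(-6 - 7) = 2*(-13) = -26)
k(w, j) = 13*j (k(w, j) = -(-13)*j = 13*j)
(101 - 51)*k(-2, -11) = (101 - 51)*(13*(-11)) = 50*(-143) = -7150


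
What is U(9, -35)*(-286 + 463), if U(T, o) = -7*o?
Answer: 43365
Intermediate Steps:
U(9, -35)*(-286 + 463) = (-7*(-35))*(-286 + 463) = 245*177 = 43365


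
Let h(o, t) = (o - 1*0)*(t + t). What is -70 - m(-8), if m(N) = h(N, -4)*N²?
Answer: -4166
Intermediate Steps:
h(o, t) = 2*o*t (h(o, t) = (o + 0)*(2*t) = o*(2*t) = 2*o*t)
m(N) = -8*N³ (m(N) = (2*N*(-4))*N² = (-8*N)*N² = -8*N³)
-70 - m(-8) = -70 - (-8)*(-8)³ = -70 - (-8)*(-512) = -70 - 1*4096 = -70 - 4096 = -4166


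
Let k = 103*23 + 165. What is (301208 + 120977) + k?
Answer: 424719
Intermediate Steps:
k = 2534 (k = 2369 + 165 = 2534)
(301208 + 120977) + k = (301208 + 120977) + 2534 = 422185 + 2534 = 424719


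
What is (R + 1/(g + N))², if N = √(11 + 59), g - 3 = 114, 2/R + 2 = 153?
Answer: 2018055095/4229064747961 - 89810*√70/28007051311 ≈ 0.00045036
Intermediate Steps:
R = 2/151 (R = 2/(-2 + 153) = 2/151 ≈ 0.013245)
g = 117 (g = 3 + 114 = 117)
N = √70 ≈ 8.3666
(R + 1/(g + N))² = (2/151 + 1/(117 + √70))²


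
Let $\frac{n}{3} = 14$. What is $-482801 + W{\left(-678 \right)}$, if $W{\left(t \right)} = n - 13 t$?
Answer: $-473945$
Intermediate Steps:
$n = 42$ ($n = 3 \cdot 14 = 42$)
$W{\left(t \right)} = 42 - 13 t$
$-482801 + W{\left(-678 \right)} = -482801 + \left(42 - -8814\right) = -482801 + \left(42 + 8814\right) = -482801 + 8856 = -473945$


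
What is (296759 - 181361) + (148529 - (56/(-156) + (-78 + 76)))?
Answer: 10293245/39 ≈ 2.6393e+5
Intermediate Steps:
(296759 - 181361) + (148529 - (56/(-156) + (-78 + 76))) = 115398 + (148529 - (56*(-1/156) - 2)) = 115398 + (148529 - (-14/39 - 2)) = 115398 + (148529 - 1*(-92/39)) = 115398 + (148529 + 92/39) = 115398 + 5792723/39 = 10293245/39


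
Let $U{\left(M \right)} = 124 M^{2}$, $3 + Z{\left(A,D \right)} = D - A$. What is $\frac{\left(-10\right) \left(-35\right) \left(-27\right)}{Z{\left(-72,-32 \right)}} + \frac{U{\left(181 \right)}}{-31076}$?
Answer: $- \frac{110993917}{287453} \approx -386.13$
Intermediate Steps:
$Z{\left(A,D \right)} = -3 + D - A$ ($Z{\left(A,D \right)} = -3 - \left(A - D\right) = -3 + D - A$)
$\frac{\left(-10\right) \left(-35\right) \left(-27\right)}{Z{\left(-72,-32 \right)}} + \frac{U{\left(181 \right)}}{-31076} = \frac{\left(-10\right) \left(-35\right) \left(-27\right)}{-3 - 32 - -72} + \frac{124 \cdot 181^{2}}{-31076} = \frac{350 \left(-27\right)}{-3 - 32 + 72} + 124 \cdot 32761 \left(- \frac{1}{31076}\right) = - \frac{9450}{37} + 4062364 \left(- \frac{1}{31076}\right) = \left(-9450\right) \frac{1}{37} - \frac{1015591}{7769} = - \frac{9450}{37} - \frac{1015591}{7769} = - \frac{110993917}{287453}$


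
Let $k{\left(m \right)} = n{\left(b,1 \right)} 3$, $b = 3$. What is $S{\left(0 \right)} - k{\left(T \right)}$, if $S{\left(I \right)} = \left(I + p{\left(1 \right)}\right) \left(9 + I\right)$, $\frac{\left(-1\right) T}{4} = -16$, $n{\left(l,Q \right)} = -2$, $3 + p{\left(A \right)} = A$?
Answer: $-12$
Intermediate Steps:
$p{\left(A \right)} = -3 + A$
$T = 64$ ($T = \left(-4\right) \left(-16\right) = 64$)
$S{\left(I \right)} = \left(-2 + I\right) \left(9 + I\right)$ ($S{\left(I \right)} = \left(I + \left(-3 + 1\right)\right) \left(9 + I\right) = \left(I - 2\right) \left(9 + I\right) = \left(-2 + I\right) \left(9 + I\right)$)
$k{\left(m \right)} = -6$ ($k{\left(m \right)} = \left(-2\right) 3 = -6$)
$S{\left(0 \right)} - k{\left(T \right)} = \left(-18 + 0^{2} + 7 \cdot 0\right) - -6 = \left(-18 + 0 + 0\right) + 6 = -18 + 6 = -12$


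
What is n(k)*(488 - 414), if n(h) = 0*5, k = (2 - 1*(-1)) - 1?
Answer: 0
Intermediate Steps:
k = 2 (k = (2 + 1) - 1 = 3 - 1 = 2)
n(h) = 0
n(k)*(488 - 414) = 0*(488 - 414) = 0*74 = 0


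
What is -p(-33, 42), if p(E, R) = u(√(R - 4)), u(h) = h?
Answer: -√38 ≈ -6.1644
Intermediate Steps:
p(E, R) = √(-4 + R) (p(E, R) = √(R - 4) = √(-4 + R))
-p(-33, 42) = -√(-4 + 42) = -√38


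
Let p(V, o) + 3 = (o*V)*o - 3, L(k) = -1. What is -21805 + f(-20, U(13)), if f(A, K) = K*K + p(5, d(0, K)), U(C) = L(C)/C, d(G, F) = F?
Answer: -3686053/169 ≈ -21811.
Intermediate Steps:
p(V, o) = -6 + V*o² (p(V, o) = -3 + ((o*V)*o - 3) = -3 + ((V*o)*o - 3) = -3 + (V*o² - 3) = -3 + (-3 + V*o²) = -6 + V*o²)
U(C) = -1/C
f(A, K) = -6 + 6*K² (f(A, K) = K*K + (-6 + 5*K²) = K² + (-6 + 5*K²) = -6 + 6*K²)
-21805 + f(-20, U(13)) = -21805 + (-6 + 6*(-1/13)²) = -21805 + (-6 + 6*(1/169)) = -21805 + (-6 + 6/169) = -21805 - 1008/169 = -3686053/169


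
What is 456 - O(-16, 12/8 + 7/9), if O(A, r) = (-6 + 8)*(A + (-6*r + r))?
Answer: 4597/9 ≈ 510.78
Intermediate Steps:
O(A, r) = -10*r + 2*A (O(A, r) = 2*(A - 5*r) = -10*r + 2*A)
456 - O(-16, 12/8 + 7/9) = 456 - (-10*(12/8 + 7/9) + 2*(-16)) = 456 - (-10*(12*(⅛) + 7*(⅑)) - 32) = 456 - (-10*(3/2 + 7/9) - 32) = 456 - (-10*41/18 - 32) = 456 - (-205/9 - 32) = 456 - 1*(-493/9) = 456 + 493/9 = 4597/9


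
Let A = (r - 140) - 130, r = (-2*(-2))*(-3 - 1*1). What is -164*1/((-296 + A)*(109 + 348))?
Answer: 82/132987 ≈ 0.00061660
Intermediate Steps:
r = -16 (r = 4*(-3 - 1) = 4*(-4) = -16)
A = -286 (A = (-16 - 140) - 130 = -156 - 130 = -286)
-164*1/((-296 + A)*(109 + 348)) = -164*1/((-296 - 286)*(109 + 348)) = -164/((-582*457)) = -164/(-265974) = -164*(-1/265974) = 82/132987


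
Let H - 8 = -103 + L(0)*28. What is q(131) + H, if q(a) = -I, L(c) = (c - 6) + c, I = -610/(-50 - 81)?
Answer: -35063/131 ≈ -267.66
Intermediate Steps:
I = 610/131 (I = -610/(-131) = -610*(-1/131) = 610/131 ≈ 4.6565)
L(c) = -6 + 2*c (L(c) = (-6 + c) + c = -6 + 2*c)
q(a) = -610/131 (q(a) = -1*610/131 = -610/131)
H = -263 (H = 8 + (-103 + (-6 + 2*0)*28) = 8 + (-103 + (-6 + 0)*28) = 8 + (-103 - 6*28) = 8 + (-103 - 168) = 8 - 271 = -263)
q(131) + H = -610/131 - 263 = -35063/131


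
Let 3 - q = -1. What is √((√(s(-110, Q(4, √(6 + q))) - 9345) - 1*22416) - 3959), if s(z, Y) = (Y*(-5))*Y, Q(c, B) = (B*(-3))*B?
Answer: √(-26375 + I*√13845) ≈ 0.3623 + 162.4*I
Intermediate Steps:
q = 4 (q = 3 - 1*(-1) = 3 + 1 = 4)
Q(c, B) = -3*B² (Q(c, B) = (-3*B)*B = -3*B²)
s(z, Y) = -5*Y² (s(z, Y) = (-5*Y)*Y = -5*Y²)
√((√(s(-110, Q(4, √(6 + q))) - 9345) - 1*22416) - 3959) = √((√(-5*9*(6 + 4)² - 9345) - 1*22416) - 3959) = √((√(-5*(-3*(√10)²)² - 9345) - 22416) - 3959) = √((√(-5*(-3*10)² - 9345) - 22416) - 3959) = √((√(-5*(-30)² - 9345) - 22416) - 3959) = √((√(-5*900 - 9345) - 22416) - 3959) = √((√(-4500 - 9345) - 22416) - 3959) = √((√(-13845) - 22416) - 3959) = √((I*√13845 - 22416) - 3959) = √((-22416 + I*√13845) - 3959) = √(-26375 + I*√13845)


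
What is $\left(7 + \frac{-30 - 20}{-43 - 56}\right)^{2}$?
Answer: $\frac{552049}{9801} \approx 56.326$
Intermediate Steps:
$\left(7 + \frac{-30 - 20}{-43 - 56}\right)^{2} = \left(7 - \frac{50}{-99}\right)^{2} = \left(7 - - \frac{50}{99}\right)^{2} = \left(7 + \frac{50}{99}\right)^{2} = \left(\frac{743}{99}\right)^{2} = \frac{552049}{9801}$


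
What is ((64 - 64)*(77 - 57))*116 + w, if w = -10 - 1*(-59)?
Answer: 49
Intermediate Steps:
w = 49 (w = -10 + 59 = 49)
((64 - 64)*(77 - 57))*116 + w = ((64 - 64)*(77 - 57))*116 + 49 = (0*20)*116 + 49 = 0*116 + 49 = 0 + 49 = 49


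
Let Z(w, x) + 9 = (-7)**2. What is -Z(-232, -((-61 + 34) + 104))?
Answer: -40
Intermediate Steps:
Z(w, x) = 40 (Z(w, x) = -9 + (-7)**2 = -9 + 49 = 40)
-Z(-232, -((-61 + 34) + 104)) = -1*40 = -40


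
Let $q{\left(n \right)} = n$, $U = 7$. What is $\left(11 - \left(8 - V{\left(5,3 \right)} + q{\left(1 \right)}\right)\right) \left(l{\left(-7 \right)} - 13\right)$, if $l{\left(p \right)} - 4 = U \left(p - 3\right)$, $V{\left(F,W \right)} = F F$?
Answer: $-2133$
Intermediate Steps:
$V{\left(F,W \right)} = F^{2}$
$l{\left(p \right)} = -17 + 7 p$ ($l{\left(p \right)} = 4 + 7 \left(p - 3\right) = 4 + 7 \left(-3 + p\right) = 4 + \left(-21 + 7 p\right) = -17 + 7 p$)
$\left(11 - \left(8 - V{\left(5,3 \right)} + q{\left(1 \right)}\right)\right) \left(l{\left(-7 \right)} - 13\right) = \left(11 + \left(5^{2} - \left(\left(1 + 6\right) + 2\right)\right)\right) \left(\left(-17 + 7 \left(-7\right)\right) - 13\right) = \left(11 + \left(25 - \left(7 + 2\right)\right)\right) \left(\left(-17 - 49\right) - 13\right) = \left(11 + \left(25 - 9\right)\right) \left(-66 - 13\right) = \left(11 + \left(25 - 9\right)\right) \left(-79\right) = \left(11 + 16\right) \left(-79\right) = 27 \left(-79\right) = -2133$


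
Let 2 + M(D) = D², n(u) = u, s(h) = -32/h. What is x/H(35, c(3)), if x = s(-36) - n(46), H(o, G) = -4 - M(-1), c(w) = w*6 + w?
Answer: 406/27 ≈ 15.037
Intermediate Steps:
c(w) = 7*w (c(w) = 6*w + w = 7*w)
M(D) = -2 + D²
H(o, G) = -3 (H(o, G) = -4 - (-2 + (-1)²) = -4 - (-2 + 1) = -4 - 1*(-1) = -4 + 1 = -3)
x = -406/9 (x = -32/(-36) - 1*46 = -32*(-1/36) - 46 = 8/9 - 46 = -406/9 ≈ -45.111)
x/H(35, c(3)) = -406/9/(-3) = -406/9*(-⅓) = 406/27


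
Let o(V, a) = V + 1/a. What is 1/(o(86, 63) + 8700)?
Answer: 63/553519 ≈ 0.00011382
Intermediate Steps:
1/(o(86, 63) + 8700) = 1/((86 + 1/63) + 8700) = 1/(5419/63 + 8700) = 1/(553519/63) = 63/553519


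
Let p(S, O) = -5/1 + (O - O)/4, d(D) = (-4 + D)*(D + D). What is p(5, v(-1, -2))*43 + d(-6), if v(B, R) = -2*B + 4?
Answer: -95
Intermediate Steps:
d(D) = 2*D*(-4 + D) (d(D) = (-4 + D)*(2*D) = 2*D*(-4 + D))
v(B, R) = 4 - 2*B
p(S, O) = -5 (p(S, O) = -5*1 + 0*(¼) = -5 + 0 = -5)
p(5, v(-1, -2))*43 + d(-6) = -5*43 + 2*(-6)*(-4 - 6) = -215 + 2*(-6)*(-10) = -215 + 120 = -95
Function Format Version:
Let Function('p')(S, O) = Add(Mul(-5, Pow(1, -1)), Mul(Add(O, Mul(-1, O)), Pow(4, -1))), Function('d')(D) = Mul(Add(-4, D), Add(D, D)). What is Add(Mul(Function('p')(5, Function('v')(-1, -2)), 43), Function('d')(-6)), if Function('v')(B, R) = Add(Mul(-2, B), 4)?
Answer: -95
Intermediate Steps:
Function('d')(D) = Mul(2, D, Add(-4, D)) (Function('d')(D) = Mul(Add(-4, D), Mul(2, D)) = Mul(2, D, Add(-4, D)))
Function('v')(B, R) = Add(4, Mul(-2, B))
Function('p')(S, O) = -5 (Function('p')(S, O) = Add(Mul(-5, 1), Mul(0, Rational(1, 4))) = Add(-5, 0) = -5)
Add(Mul(Function('p')(5, Function('v')(-1, -2)), 43), Function('d')(-6)) = Add(Mul(-5, 43), Mul(2, -6, Add(-4, -6))) = Add(-215, Mul(2, -6, -10)) = Add(-215, 120) = -95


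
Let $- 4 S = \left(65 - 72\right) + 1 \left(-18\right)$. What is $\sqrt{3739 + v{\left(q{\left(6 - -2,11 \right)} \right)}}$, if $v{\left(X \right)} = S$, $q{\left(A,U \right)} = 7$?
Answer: $\frac{\sqrt{14981}}{2} \approx 61.198$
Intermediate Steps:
$S = \frac{25}{4}$ ($S = - \frac{\left(65 - 72\right) + 1 \left(-18\right)}{4} = - \frac{-7 - 18}{4} = \left(- \frac{1}{4}\right) \left(-25\right) = \frac{25}{4} \approx 6.25$)
$v{\left(X \right)} = \frac{25}{4}$
$\sqrt{3739 + v{\left(q{\left(6 - -2,11 \right)} \right)}} = \sqrt{3739 + \frac{25}{4}} = \sqrt{\frac{14981}{4}} = \frac{\sqrt{14981}}{2}$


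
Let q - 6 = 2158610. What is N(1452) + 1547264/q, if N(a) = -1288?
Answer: -347343768/269827 ≈ -1287.3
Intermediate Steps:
q = 2158616 (q = 6 + 2158610 = 2158616)
N(1452) + 1547264/q = -1288 + 1547264/2158616 = -1288 + 1547264*(1/2158616) = -1288 + 193408/269827 = -347343768/269827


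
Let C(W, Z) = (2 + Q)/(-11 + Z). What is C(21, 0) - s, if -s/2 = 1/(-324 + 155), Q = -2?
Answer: -2/169 ≈ -0.011834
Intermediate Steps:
C(W, Z) = 0 (C(W, Z) = (2 - 2)/(-11 + Z) = 0/(-11 + Z) = 0)
s = 2/169 (s = -2/(-324 + 155) = -2/(-169) = -2*(-1/169) = 2/169 ≈ 0.011834)
C(21, 0) - s = 0 - 1*2/169 = 0 - 2/169 = -2/169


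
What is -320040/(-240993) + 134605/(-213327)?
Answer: 3981590035/5712257079 ≈ 0.69703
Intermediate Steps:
-320040/(-240993) + 134605/(-213327) = -320040*(-1/240993) + 134605*(-1/213327) = 35560/26777 - 134605/213327 = 3981590035/5712257079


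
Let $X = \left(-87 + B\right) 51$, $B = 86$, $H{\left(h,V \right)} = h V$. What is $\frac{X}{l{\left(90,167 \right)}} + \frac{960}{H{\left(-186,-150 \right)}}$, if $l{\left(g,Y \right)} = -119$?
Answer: $\frac{1507}{3255} \approx 0.46298$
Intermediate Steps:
$H{\left(h,V \right)} = V h$
$X = -51$ ($X = \left(-87 + 86\right) 51 = \left(-1\right) 51 = -51$)
$\frac{X}{l{\left(90,167 \right)}} + \frac{960}{H{\left(-186,-150 \right)}} = - \frac{51}{-119} + \frac{960}{\left(-150\right) \left(-186\right)} = \left(-51\right) \left(- \frac{1}{119}\right) + \frac{960}{27900} = \frac{3}{7} + 960 \cdot \frac{1}{27900} = \frac{3}{7} + \frac{16}{465} = \frac{1507}{3255}$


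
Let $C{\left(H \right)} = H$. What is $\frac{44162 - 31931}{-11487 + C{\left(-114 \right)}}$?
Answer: $- \frac{1359}{1289} \approx -1.0543$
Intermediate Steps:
$\frac{44162 - 31931}{-11487 + C{\left(-114 \right)}} = \frac{44162 - 31931}{-11487 - 114} = \frac{12231}{-11601} = 12231 \left(- \frac{1}{11601}\right) = - \frac{1359}{1289}$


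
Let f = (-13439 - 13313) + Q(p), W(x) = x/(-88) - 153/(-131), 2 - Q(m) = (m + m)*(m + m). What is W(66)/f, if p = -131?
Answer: -73/16662152 ≈ -4.3812e-6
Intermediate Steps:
Q(m) = 2 - 4*m² (Q(m) = 2 - (m + m)*(m + m) = 2 - 2*m*2*m = 2 - 4*m²)
W(x) = 153/131 - x/88 (W(x) = x*(-1/88) - 153*(-1/131) = -x/88 + 153/131 = 153/131 - x/88)
f = -95394 (f = (-13439 - 13313) + (2 - 4*(-131)²) = -26752 + (2 - 4*17161) = -26752 + (2 - 68644) = -26752 - 68642 = -95394)
W(66)/f = (153/131 - 1/88*66)/(-95394) = (153/131 - ¾)*(-1/95394) = (219/524)*(-1/95394) = -73/16662152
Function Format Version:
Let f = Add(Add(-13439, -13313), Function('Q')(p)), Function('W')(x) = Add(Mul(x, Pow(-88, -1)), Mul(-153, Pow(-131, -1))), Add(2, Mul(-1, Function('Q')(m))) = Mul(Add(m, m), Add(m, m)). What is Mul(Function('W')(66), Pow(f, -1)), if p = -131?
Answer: Rational(-73, 16662152) ≈ -4.3812e-6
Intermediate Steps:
Function('Q')(m) = Add(2, Mul(-4, Pow(m, 2))) (Function('Q')(m) = Add(2, Mul(-1, Mul(Add(m, m), Add(m, m)))) = Add(2, Mul(-1, Mul(Mul(2, m), Mul(2, m)))) = Add(2, Mul(-1, Mul(4, Pow(m, 2)))) = Add(2, Mul(-4, Pow(m, 2))))
Function('W')(x) = Add(Rational(153, 131), Mul(Rational(-1, 88), x)) (Function('W')(x) = Add(Mul(x, Rational(-1, 88)), Mul(-153, Rational(-1, 131))) = Add(Mul(Rational(-1, 88), x), Rational(153, 131)) = Add(Rational(153, 131), Mul(Rational(-1, 88), x)))
f = -95394 (f = Add(Add(-13439, -13313), Add(2, Mul(-4, Pow(-131, 2)))) = Add(-26752, Add(2, Mul(-4, 17161))) = Add(-26752, Add(2, -68644)) = Add(-26752, -68642) = -95394)
Mul(Function('W')(66), Pow(f, -1)) = Mul(Add(Rational(153, 131), Mul(Rational(-1, 88), 66)), Pow(-95394, -1)) = Mul(Add(Rational(153, 131), Rational(-3, 4)), Rational(-1, 95394)) = Mul(Rational(219, 524), Rational(-1, 95394)) = Rational(-73, 16662152)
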